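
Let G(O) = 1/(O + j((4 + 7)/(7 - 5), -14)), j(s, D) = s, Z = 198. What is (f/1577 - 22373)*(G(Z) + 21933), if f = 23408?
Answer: -199585294577/407 ≈ -4.9038e+8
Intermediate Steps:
G(O) = 1/(11/2 + O) (G(O) = 1/(O + (4 + 7)/(7 - 5)) = 1/(O + 11/2) = 1/(11/2 + O))
(f/1577 - 22373)*(G(Z) + 21933) = (23408/1577 - 22373)*(2/(11 + 2*198) + 21933) = (23408*(1/1577) - 22373)*(2/(11 + 396) + 21933) = (1232/83 - 22373)*(2/407 + 21933) = -1855727*(2*(1/407) + 21933)/83 = -1855727*(2/407 + 21933)/83 = -1855727/83*8926733/407 = -199585294577/407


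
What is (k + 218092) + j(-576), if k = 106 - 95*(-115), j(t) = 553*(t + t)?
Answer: -407933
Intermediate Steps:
j(t) = 1106*t (j(t) = 553*(2*t) = 1106*t)
k = 11031 (k = 106 + 10925 = 11031)
(k + 218092) + j(-576) = (11031 + 218092) + 1106*(-576) = 229123 - 637056 = -407933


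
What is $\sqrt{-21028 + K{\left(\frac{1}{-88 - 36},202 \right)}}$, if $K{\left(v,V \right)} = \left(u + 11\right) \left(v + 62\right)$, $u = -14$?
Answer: $\frac{i \sqrt{81546523}}{62} \approx 145.65 i$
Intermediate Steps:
$K{\left(v,V \right)} = -186 - 3 v$ ($K{\left(v,V \right)} = \left(-14 + 11\right) \left(v + 62\right) = - 3 \left(62 + v\right) = -186 - 3 v$)
$\sqrt{-21028 + K{\left(\frac{1}{-88 - 36},202 \right)}} = \sqrt{-21028 - \left(186 + \frac{3}{-88 - 36}\right)} = \sqrt{-21028 - \left(186 + \frac{3}{-124}\right)} = \sqrt{-21028 - \frac{23061}{124}} = \sqrt{- \frac{2630533}{124}} = \frac{i \sqrt{81546523}}{62}$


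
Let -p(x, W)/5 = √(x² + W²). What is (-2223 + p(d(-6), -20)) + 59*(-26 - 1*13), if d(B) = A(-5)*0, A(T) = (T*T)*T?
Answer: -4624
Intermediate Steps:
A(T) = T³ (A(T) = T²*T = T³)
d(B) = 0 (d(B) = (-5)³*0 = -125*0 = 0)
p(x, W) = -5*√(W² + x²) (p(x, W) = -5*√(x² + W²) = -5*√(W² + x²))
(-2223 + p(d(-6), -20)) + 59*(-26 - 1*13) = (-2223 - 5*√((-20)² + 0²)) + 59*(-26 - 1*13) = (-2223 - 5*√(400 + 0)) + 59*(-26 - 13) = (-2223 - 5*√400) + 59*(-39) = (-2223 - 5*20) - 2301 = (-2223 - 100) - 2301 = -2323 - 2301 = -4624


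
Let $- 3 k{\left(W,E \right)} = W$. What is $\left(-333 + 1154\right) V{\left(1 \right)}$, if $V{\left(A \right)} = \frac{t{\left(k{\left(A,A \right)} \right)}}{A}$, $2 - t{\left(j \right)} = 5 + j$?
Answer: $- \frac{6568}{3} \approx -2189.3$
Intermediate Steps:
$k{\left(W,E \right)} = - \frac{W}{3}$
$t{\left(j \right)} = -3 - j$ ($t{\left(j \right)} = 2 - \left(5 + j\right) = -3 - j$)
$V{\left(A \right)} = \frac{-3 + \frac{A}{3}}{A}$ ($V{\left(A \right)} = \frac{-3 - - \frac{A}{3}}{A} = \frac{-3 + \frac{A}{3}}{A}$)
$\left(-333 + 1154\right) V{\left(1 \right)} = \left(-333 + 1154\right) \frac{-9 + 1}{3 \cdot 1} = 821 \cdot \frac{1}{3} \cdot 1 \left(-8\right) = 821 \left(- \frac{8}{3}\right) = - \frac{6568}{3}$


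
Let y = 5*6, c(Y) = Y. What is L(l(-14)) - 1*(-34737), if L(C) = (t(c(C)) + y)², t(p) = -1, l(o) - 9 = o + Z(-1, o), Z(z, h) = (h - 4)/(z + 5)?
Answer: 35578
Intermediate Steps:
Z(z, h) = (-4 + h)/(5 + z)
l(o) = 8 + 5*o/4 (l(o) = 9 + (o + (-4 + o)/(5 - 1)) = 9 + (o + (-4 + o)/4) = 9 + (o + (-1 + o/4)) = 9 + (-1 + 5*o/4) = 8 + 5*o/4)
y = 30
L(C) = 841 (L(C) = (-1 + 30)² = 29² = 841)
L(l(-14)) - 1*(-34737) = 841 - 1*(-34737) = 841 + 34737 = 35578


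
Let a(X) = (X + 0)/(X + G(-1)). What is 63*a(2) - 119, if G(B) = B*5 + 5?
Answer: -56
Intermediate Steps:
G(B) = 5 + 5*B (G(B) = 5*B + 5 = 5 + 5*B)
a(X) = 1 (a(X) = (X + 0)/(X + (5 + 5*(-1))) = X/(X + (5 - 5)) = X/(X + 0) = X/X = 1)
63*a(2) - 119 = 63*1 - 119 = 63 - 119 = -56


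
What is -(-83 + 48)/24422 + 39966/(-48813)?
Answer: -324780399/397370362 ≈ -0.81732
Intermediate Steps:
-(-83 + 48)/24422 + 39966/(-48813) = -1*(-35)*(1/24422) + 39966*(-1/48813) = 35*(1/24422) - 13322/16271 = 35/24422 - 13322/16271 = -324780399/397370362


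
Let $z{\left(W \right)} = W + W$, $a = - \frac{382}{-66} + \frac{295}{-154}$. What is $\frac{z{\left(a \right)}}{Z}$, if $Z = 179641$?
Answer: $\frac{1789}{41497071} \approx 4.3112 \cdot 10^{-5}$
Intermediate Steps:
$a = \frac{1789}{462}$ ($a = \left(-382\right) \left(- \frac{1}{66}\right) + 295 \left(- \frac{1}{154}\right) = \frac{191}{33} - \frac{295}{154} = \frac{1789}{462} \approx 3.8723$)
$z{\left(W \right)} = 2 W$
$\frac{z{\left(a \right)}}{Z} = \frac{2 \cdot \frac{1789}{462}}{179641} = \frac{1789}{231} \cdot \frac{1}{179641} = \frac{1789}{41497071}$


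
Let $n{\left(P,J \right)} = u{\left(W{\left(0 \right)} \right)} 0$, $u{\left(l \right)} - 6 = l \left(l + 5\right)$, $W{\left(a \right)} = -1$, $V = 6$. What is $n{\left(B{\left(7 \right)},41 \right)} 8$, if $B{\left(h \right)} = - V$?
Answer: $0$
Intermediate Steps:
$B{\left(h \right)} = -6$ ($B{\left(h \right)} = \left(-1\right) 6 = -6$)
$u{\left(l \right)} = 6 + l \left(5 + l\right)$ ($u{\left(l \right)} = 6 + l \left(l + 5\right) = 6 + l \left(5 + l\right)$)
$n{\left(P,J \right)} = 0$ ($n{\left(P,J \right)} = \left(6 + \left(-1\right)^{2} + 5 \left(-1\right)\right) 0 = \left(6 + 1 - 5\right) 0 = 2 \cdot 0 = 0$)
$n{\left(B{\left(7 \right)},41 \right)} 8 = 0 \cdot 8 = 0$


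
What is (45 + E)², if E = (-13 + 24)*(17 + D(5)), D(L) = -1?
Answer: 48841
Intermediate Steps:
E = 176 (E = (-13 + 24)*(17 - 1) = 11*16 = 176)
(45 + E)² = (45 + 176)² = 221² = 48841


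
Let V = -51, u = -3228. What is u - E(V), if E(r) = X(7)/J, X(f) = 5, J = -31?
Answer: -100063/31 ≈ -3227.8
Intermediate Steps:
E(r) = -5/31 (E(r) = 5/(-31) = 5*(-1/31) = -5/31)
u - E(V) = -3228 - 1*(-5/31) = -3228 + 5/31 = -100063/31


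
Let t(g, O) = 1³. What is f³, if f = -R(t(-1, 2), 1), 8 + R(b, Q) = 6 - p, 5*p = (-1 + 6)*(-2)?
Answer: 0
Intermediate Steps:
p = -2 (p = ((-1 + 6)*(-2))/5 = (5*(-2))/5 = (⅕)*(-10) = -2)
t(g, O) = 1
R(b, Q) = 0 (R(b, Q) = -8 + (6 - 1*(-2)) = -8 + (6 + 2) = -8 + 8 = 0)
f = 0 (f = -1*0 = 0)
f³ = 0³ = 0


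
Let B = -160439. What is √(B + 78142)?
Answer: I*√82297 ≈ 286.87*I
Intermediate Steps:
√(B + 78142) = √(-160439 + 78142) = √(-82297) = I*√82297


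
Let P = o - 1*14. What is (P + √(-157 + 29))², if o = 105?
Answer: 8153 + 1456*I*√2 ≈ 8153.0 + 2059.1*I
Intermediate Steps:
P = 91 (P = 105 - 1*14 = 105 - 14 = 91)
(P + √(-157 + 29))² = (91 + √(-157 + 29))² = (91 + √(-128))² = (91 + 8*I*√2)²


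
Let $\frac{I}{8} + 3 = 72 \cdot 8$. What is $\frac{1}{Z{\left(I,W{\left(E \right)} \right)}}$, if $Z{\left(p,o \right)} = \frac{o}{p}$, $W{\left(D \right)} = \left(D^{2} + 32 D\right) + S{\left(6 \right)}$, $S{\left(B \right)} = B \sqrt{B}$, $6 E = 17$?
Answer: $\frac{586330272}{12343873} - \frac{35645184 \sqrt{6}}{12343873} \approx 40.426$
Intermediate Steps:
$I = 4584$ ($I = -24 + 8 \cdot 72 \cdot 8 = -24 + 8 \cdot 576 = -24 + 4608 = 4584$)
$E = \frac{17}{6}$ ($E = \frac{1}{6} \cdot 17 = \frac{17}{6} \approx 2.8333$)
$S{\left(B \right)} = B^{\frac{3}{2}}$
$W{\left(D \right)} = D^{2} + 6 \sqrt{6} + 32 D$ ($W{\left(D \right)} = \left(D^{2} + 32 D\right) + 6^{\frac{3}{2}} = \left(D^{2} + 32 D\right) + 6 \sqrt{6} = D^{2} + 6 \sqrt{6} + 32 D$)
$\frac{1}{Z{\left(I,W{\left(E \right)} \right)}} = \frac{1}{\left(\left(\frac{17}{6}\right)^{2} + 6 \sqrt{6} + 32 \cdot \frac{17}{6}\right) \frac{1}{4584}} = \frac{1}{\left(\frac{289}{36} + 6 \sqrt{6} + \frac{272}{3}\right) \frac{1}{4584}} = \frac{1}{\left(\frac{3553}{36} + 6 \sqrt{6}\right) \frac{1}{4584}} = \frac{1}{\frac{3553}{165024} + \frac{\sqrt{6}}{764}}$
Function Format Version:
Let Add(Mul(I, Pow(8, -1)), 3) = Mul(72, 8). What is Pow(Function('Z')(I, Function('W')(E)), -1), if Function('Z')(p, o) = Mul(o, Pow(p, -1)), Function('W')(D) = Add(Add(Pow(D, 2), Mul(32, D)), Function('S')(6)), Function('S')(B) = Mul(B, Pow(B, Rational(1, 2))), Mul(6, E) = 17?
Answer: Add(Rational(586330272, 12343873), Mul(Rational(-35645184, 12343873), Pow(6, Rational(1, 2)))) ≈ 40.426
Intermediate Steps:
I = 4584 (I = Add(-24, Mul(8, Mul(72, 8))) = Add(-24, Mul(8, 576)) = Add(-24, 4608) = 4584)
E = Rational(17, 6) (E = Mul(Rational(1, 6), 17) = Rational(17, 6) ≈ 2.8333)
Function('S')(B) = Pow(B, Rational(3, 2))
Function('W')(D) = Add(Pow(D, 2), Mul(6, Pow(6, Rational(1, 2))), Mul(32, D)) (Function('W')(D) = Add(Add(Pow(D, 2), Mul(32, D)), Pow(6, Rational(3, 2))) = Add(Add(Pow(D, 2), Mul(32, D)), Mul(6, Pow(6, Rational(1, 2)))) = Add(Pow(D, 2), Mul(6, Pow(6, Rational(1, 2))), Mul(32, D)))
Pow(Function('Z')(I, Function('W')(E)), -1) = Pow(Mul(Add(Pow(Rational(17, 6), 2), Mul(6, Pow(6, Rational(1, 2))), Mul(32, Rational(17, 6))), Pow(4584, -1)), -1) = Pow(Mul(Add(Rational(289, 36), Mul(6, Pow(6, Rational(1, 2))), Rational(272, 3)), Rational(1, 4584)), -1) = Pow(Mul(Add(Rational(3553, 36), Mul(6, Pow(6, Rational(1, 2)))), Rational(1, 4584)), -1) = Pow(Add(Rational(3553, 165024), Mul(Rational(1, 764), Pow(6, Rational(1, 2)))), -1)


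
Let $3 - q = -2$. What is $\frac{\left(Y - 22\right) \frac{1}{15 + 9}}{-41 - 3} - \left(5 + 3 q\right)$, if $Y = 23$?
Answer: $- \frac{21121}{1056} \approx -20.001$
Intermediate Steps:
$q = 5$ ($q = 3 - -2 = 3 + 2 = 5$)
$\frac{\left(Y - 22\right) \frac{1}{15 + 9}}{-41 - 3} - \left(5 + 3 q\right) = \frac{\left(23 - 22\right) \frac{1}{15 + 9}}{-41 - 3} - 20 = \frac{1 \cdot \frac{1}{24}}{-44} - 20 = 1 \cdot \frac{1}{24} \left(- \frac{1}{44}\right) - 20 = \frac{1}{24} \left(- \frac{1}{44}\right) - 20 = - \frac{1}{1056} - 20 = - \frac{21121}{1056}$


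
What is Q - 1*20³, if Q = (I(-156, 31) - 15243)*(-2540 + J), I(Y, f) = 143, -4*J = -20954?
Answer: -40755350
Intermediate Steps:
J = 10477/2 (J = -¼*(-20954) = 10477/2 ≈ 5238.5)
Q = -40747350 (Q = (143 - 15243)*(-2540 + 10477/2) = -15100*5397/2 = -40747350)
Q - 1*20³ = -40747350 - 1*20³ = -40747350 - 1*8000 = -40747350 - 8000 = -40755350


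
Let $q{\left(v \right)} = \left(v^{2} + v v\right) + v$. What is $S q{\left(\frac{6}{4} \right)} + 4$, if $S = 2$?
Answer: $16$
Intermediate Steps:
$q{\left(v \right)} = v + 2 v^{2}$ ($q{\left(v \right)} = \left(v^{2} + v^{2}\right) + v = 2 v^{2} + v = v + 2 v^{2}$)
$S q{\left(\frac{6}{4} \right)} + 4 = 2 \cdot \frac{6}{4} \left(1 + 2 \cdot \frac{6}{4}\right) + 4 = 2 \cdot 6 \cdot \frac{1}{4} \left(1 + 2 \cdot 6 \cdot \frac{1}{4}\right) + 4 = 2 \frac{3 \left(1 + 2 \cdot \frac{3}{2}\right)}{2} + 4 = 2 \frac{3 \left(1 + 3\right)}{2} + 4 = 2 \cdot \frac{3}{2} \cdot 4 + 4 = 2 \cdot 6 + 4 = 12 + 4 = 16$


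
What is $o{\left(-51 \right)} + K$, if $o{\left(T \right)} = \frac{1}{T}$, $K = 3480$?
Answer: $\frac{177479}{51} \approx 3480.0$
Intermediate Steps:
$o{\left(-51 \right)} + K = \frac{1}{-51} + 3480 = - \frac{1}{51} + 3480 = \frac{177479}{51}$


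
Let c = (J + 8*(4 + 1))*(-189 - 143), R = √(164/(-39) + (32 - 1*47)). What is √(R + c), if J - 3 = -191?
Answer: √(74735856 + 39*I*√29211)/39 ≈ 221.67 + 0.009885*I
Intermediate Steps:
J = -188 (J = 3 - 191 = -188)
R = I*√29211/39 (R = √(164*(-1/39) + (32 - 47)) = √(-164/39 - 15) = √(-749/39) = I*√29211/39 ≈ 4.3824*I)
c = 49136 (c = (-188 + 8*(4 + 1))*(-189 - 143) = (-188 + 8*5)*(-332) = (-188 + 40)*(-332) = -148*(-332) = 49136)
√(R + c) = √(I*√29211/39 + 49136) = √(49136 + I*√29211/39)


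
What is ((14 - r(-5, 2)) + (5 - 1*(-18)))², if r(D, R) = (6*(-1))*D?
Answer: 49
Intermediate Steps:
r(D, R) = -6*D
((14 - r(-5, 2)) + (5 - 1*(-18)))² = ((14 - (-6)*(-5)) + (5 - 1*(-18)))² = ((14 - 1*30) + (5 + 18))² = ((14 - 30) + 23)² = (-16 + 23)² = 7² = 49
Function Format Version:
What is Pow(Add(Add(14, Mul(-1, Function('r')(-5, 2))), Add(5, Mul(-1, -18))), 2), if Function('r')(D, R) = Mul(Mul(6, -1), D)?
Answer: 49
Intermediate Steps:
Function('r')(D, R) = Mul(-6, D)
Pow(Add(Add(14, Mul(-1, Function('r')(-5, 2))), Add(5, Mul(-1, -18))), 2) = Pow(Add(Add(14, Mul(-1, Mul(-6, -5))), Add(5, Mul(-1, -18))), 2) = Pow(Add(Add(14, Mul(-1, 30)), Add(5, 18)), 2) = Pow(Add(Add(14, -30), 23), 2) = Pow(Add(-16, 23), 2) = Pow(7, 2) = 49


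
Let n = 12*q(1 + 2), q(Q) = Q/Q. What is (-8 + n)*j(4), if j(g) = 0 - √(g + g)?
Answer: -8*√2 ≈ -11.314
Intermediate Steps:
q(Q) = 1
j(g) = -√2*√g (j(g) = 0 - √(2*g) = 0 - √2*√g = -√2*√g)
n = 12 (n = 12*1 = 12)
(-8 + n)*j(4) = (-8 + 12)*(-√2*√4) = 4*(-1*√2*2) = 4*(-2*√2) = -8*√2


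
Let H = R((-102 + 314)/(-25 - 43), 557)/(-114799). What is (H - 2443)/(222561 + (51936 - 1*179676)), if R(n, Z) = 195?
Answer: -280454152/10885355979 ≈ -0.025764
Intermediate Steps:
H = -195/114799 (H = 195/(-114799) = 195*(-1/114799) = -195/114799 ≈ -0.0016986)
(H - 2443)/(222561 + (51936 - 1*179676)) = (-195/114799 - 2443)/(222561 + (51936 - 1*179676)) = -280454152/(114799*(222561 + (51936 - 179676))) = -280454152/(114799*(222561 - 127740)) = -280454152/114799/94821 = -280454152/114799*1/94821 = -280454152/10885355979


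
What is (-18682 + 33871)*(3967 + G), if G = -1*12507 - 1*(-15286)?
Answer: 102464994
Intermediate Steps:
G = 2779 (G = -12507 + 15286 = 2779)
(-18682 + 33871)*(3967 + G) = (-18682 + 33871)*(3967 + 2779) = 15189*6746 = 102464994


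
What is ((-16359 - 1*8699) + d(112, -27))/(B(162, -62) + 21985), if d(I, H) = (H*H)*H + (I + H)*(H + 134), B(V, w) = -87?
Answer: -17823/10949 ≈ -1.6278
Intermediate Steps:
d(I, H) = H**3 + (134 + H)*(H + I) (d(I, H) = H**2*H + (H + I)*(134 + H) = H**3 + (134 + H)*(H + I))
((-16359 - 1*8699) + d(112, -27))/(B(162, -62) + 21985) = ((-16359 - 1*8699) + ((-27)**2 + (-27)**3 + 134*(-27) + 134*112 - 27*112))/(-87 + 21985) = ((-16359 - 8699) + (729 - 19683 - 3618 + 15008 - 3024))/21898 = (-25058 - 10588)*(1/21898) = -35646*1/21898 = -17823/10949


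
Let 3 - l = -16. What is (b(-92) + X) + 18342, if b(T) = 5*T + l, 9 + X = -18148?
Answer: -256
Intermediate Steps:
X = -18157 (X = -9 - 18148 = -18157)
l = 19 (l = 3 - 1*(-16) = 3 + 16 = 19)
b(T) = 19 + 5*T (b(T) = 5*T + 19 = 19 + 5*T)
(b(-92) + X) + 18342 = ((19 + 5*(-92)) - 18157) + 18342 = ((19 - 460) - 18157) + 18342 = (-441 - 18157) + 18342 = -18598 + 18342 = -256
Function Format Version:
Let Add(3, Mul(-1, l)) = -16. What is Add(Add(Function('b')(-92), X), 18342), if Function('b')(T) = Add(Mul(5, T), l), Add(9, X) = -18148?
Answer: -256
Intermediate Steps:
X = -18157 (X = Add(-9, -18148) = -18157)
l = 19 (l = Add(3, Mul(-1, -16)) = Add(3, 16) = 19)
Function('b')(T) = Add(19, Mul(5, T)) (Function('b')(T) = Add(Mul(5, T), 19) = Add(19, Mul(5, T)))
Add(Add(Function('b')(-92), X), 18342) = Add(Add(Add(19, Mul(5, -92)), -18157), 18342) = Add(Add(Add(19, -460), -18157), 18342) = Add(Add(-441, -18157), 18342) = Add(-18598, 18342) = -256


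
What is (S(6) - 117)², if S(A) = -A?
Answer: 15129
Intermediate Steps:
(S(6) - 117)² = (-1*6 - 117)² = (-6 - 117)² = (-123)² = 15129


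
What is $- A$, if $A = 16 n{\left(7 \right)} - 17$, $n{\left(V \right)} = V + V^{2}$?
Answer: $-879$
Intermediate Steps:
$A = 879$ ($A = 16 \cdot 7 \left(1 + 7\right) - 17 = 16 \cdot 7 \cdot 8 - 17 = 16 \cdot 56 - 17 = 896 - 17 = 879$)
$- A = \left(-1\right) 879 = -879$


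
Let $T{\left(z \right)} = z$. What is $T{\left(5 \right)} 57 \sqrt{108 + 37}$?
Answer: $285 \sqrt{145} \approx 3431.9$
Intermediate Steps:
$T{\left(5 \right)} 57 \sqrt{108 + 37} = 5 \cdot 57 \sqrt{108 + 37} = 285 \sqrt{145}$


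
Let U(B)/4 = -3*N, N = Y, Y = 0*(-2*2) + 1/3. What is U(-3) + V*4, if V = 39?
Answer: 152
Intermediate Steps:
Y = ⅓ (Y = 0*(-4) + ⅓ = 0 + ⅓ = ⅓ ≈ 0.33333)
N = ⅓ ≈ 0.33333
U(B) = -4 (U(B) = 4*(-3*⅓) = 4*(-1) = -4)
U(-3) + V*4 = -4 + 39*4 = -4 + 156 = 152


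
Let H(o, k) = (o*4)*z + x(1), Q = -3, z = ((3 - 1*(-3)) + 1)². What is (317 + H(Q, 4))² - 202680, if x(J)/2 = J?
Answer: -130319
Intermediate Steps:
x(J) = 2*J
z = 49 (z = ((3 + 3) + 1)² = (6 + 1)² = 7² = 49)
H(o, k) = 2 + 196*o (H(o, k) = (o*4)*49 + 2*1 = (4*o)*49 + 2 = 196*o + 2 = 2 + 196*o)
(317 + H(Q, 4))² - 202680 = (317 + (2 + 196*(-3)))² - 202680 = (317 + (2 - 588))² - 202680 = (317 - 586)² - 202680 = (-269)² - 202680 = 72361 - 202680 = -130319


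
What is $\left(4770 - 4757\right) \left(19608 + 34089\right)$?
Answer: $698061$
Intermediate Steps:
$\left(4770 - 4757\right) \left(19608 + 34089\right) = 13 \cdot 53697 = 698061$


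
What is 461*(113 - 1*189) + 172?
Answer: -34864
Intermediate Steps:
461*(113 - 1*189) + 172 = 461*(113 - 189) + 172 = 461*(-76) + 172 = -35036 + 172 = -34864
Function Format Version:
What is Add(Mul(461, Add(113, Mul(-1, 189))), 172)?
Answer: -34864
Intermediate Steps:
Add(Mul(461, Add(113, Mul(-1, 189))), 172) = Add(Mul(461, Add(113, -189)), 172) = Add(Mul(461, -76), 172) = Add(-35036, 172) = -34864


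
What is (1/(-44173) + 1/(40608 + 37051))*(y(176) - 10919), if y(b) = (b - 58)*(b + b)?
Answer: -1025240862/3430431007 ≈ -0.29887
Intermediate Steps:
y(b) = 2*b*(-58 + b) (y(b) = (-58 + b)*(2*b) = 2*b*(-58 + b))
(1/(-44173) + 1/(40608 + 37051))*(y(176) - 10919) = (1/(-44173) + 1/(40608 + 37051))*(2*176*(-58 + 176) - 10919) = (-1/44173 + 1/77659)*(2*176*118 - 10919) = (-1/44173 + 1/77659)*(41536 - 10919) = -33486/3430431007*30617 = -1025240862/3430431007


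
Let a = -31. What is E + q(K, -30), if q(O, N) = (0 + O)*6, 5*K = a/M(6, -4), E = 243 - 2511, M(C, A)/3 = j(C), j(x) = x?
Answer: -34051/15 ≈ -2270.1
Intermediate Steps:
M(C, A) = 3*C
E = -2268
K = -31/90 (K = (-31/(3*6))/5 = (-31/18)/5 = (-31*1/18)/5 = (⅕)*(-31/18) = -31/90 ≈ -0.34444)
q(O, N) = 6*O (q(O, N) = O*6 = 6*O)
E + q(K, -30) = -2268 + 6*(-31/90) = -2268 - 31/15 = -34051/15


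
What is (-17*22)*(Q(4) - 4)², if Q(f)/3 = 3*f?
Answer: -382976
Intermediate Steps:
Q(f) = 9*f (Q(f) = 3*(3*f) = 9*f)
(-17*22)*(Q(4) - 4)² = (-17*22)*(9*4 - 4)² = -374*(36 - 4)² = -374*32² = -374*1024 = -382976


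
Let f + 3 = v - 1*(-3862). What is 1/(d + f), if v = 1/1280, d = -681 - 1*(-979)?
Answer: 1280/5320961 ≈ 0.00024056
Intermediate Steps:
d = 298 (d = -681 + 979 = 298)
v = 1/1280 ≈ 0.00078125
f = 4939521/1280 (f = -3 + (1/1280 - 1*(-3862)) = -3 + (1/1280 + 3862) = -3 + 4943361/1280 = 4939521/1280 ≈ 3859.0)
1/(d + f) = 1/(298 + 4939521/1280) = 1/(5320961/1280) = 1280/5320961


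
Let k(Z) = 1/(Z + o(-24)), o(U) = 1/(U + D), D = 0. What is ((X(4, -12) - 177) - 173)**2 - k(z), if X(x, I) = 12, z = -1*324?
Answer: 888475612/7777 ≈ 1.1424e+5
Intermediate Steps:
z = -324
o(U) = 1/U (o(U) = 1/(U + 0) = 1/U)
k(Z) = 1/(-1/24 + Z) (k(Z) = 1/(Z + 1/(-24)) = 1/(Z - 1/24) = 1/(-1/24 + Z))
((X(4, -12) - 177) - 173)**2 - k(z) = ((12 - 177) - 173)**2 - 24/(-1 + 24*(-324)) = (-165 - 173)**2 - 24/(-1 - 7776) = (-338)**2 - 24/(-7777) = 114244 - 24*(-1)/7777 = 114244 - 1*(-24/7777) = 114244 + 24/7777 = 888475612/7777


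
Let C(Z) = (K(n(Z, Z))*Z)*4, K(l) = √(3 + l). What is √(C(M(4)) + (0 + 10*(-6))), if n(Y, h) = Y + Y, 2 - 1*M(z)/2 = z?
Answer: 2*√(-15 - 4*I*√5) ≈ 2.22 - 8.0578*I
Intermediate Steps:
M(z) = 4 - 2*z
n(Y, h) = 2*Y
C(Z) = 4*Z*√(3 + 2*Z) (C(Z) = (√(3 + 2*Z)*Z)*4 = (Z*√(3 + 2*Z))*4 = 4*Z*√(3 + 2*Z))
√(C(M(4)) + (0 + 10*(-6))) = √(4*(4 - 2*4)*√(3 + 2*(4 - 2*4)) + (0 + 10*(-6))) = √(4*(4 - 8)*√(3 + 2*(4 - 8)) + (0 - 60)) = √(4*(-4)*√(3 + 2*(-4)) - 60) = √(4*(-4)*√(3 - 8) - 60) = √(4*(-4)*√(-5) - 60) = √(4*(-4)*(I*√5) - 60) = √(-16*I*√5 - 60) = √(-60 - 16*I*√5)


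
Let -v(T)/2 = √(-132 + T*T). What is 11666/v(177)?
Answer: -5833*√31197/31197 ≈ -33.024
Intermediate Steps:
v(T) = -2*√(-132 + T²) (v(T) = -2*√(-132 + T*T) = -2*√(-132 + T²))
11666/v(177) = 11666/((-2*√(-132 + 177²))) = 11666/((-2*√(-132 + 31329))) = 11666/((-2*√31197)) = 11666*(-√31197/62394) = -5833*√31197/31197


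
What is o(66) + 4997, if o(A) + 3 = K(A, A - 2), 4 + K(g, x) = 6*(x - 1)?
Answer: 5368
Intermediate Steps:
K(g, x) = -10 + 6*x (K(g, x) = -4 + 6*(x - 1) = -4 + 6*(-1 + x) = -4 + (-6 + 6*x) = -10 + 6*x)
o(A) = -25 + 6*A (o(A) = -3 + (-10 + 6*(A - 2)) = -3 + (-10 + 6*(-2 + A)) = -3 + (-10 + (-12 + 6*A)) = -3 + (-22 + 6*A) = -25 + 6*A)
o(66) + 4997 = (-25 + 6*66) + 4997 = (-25 + 396) + 4997 = 371 + 4997 = 5368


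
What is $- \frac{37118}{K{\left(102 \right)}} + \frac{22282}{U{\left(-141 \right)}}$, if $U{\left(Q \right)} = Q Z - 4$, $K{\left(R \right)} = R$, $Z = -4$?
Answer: $- \frac{4628329}{14280} \approx -324.11$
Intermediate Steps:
$U{\left(Q \right)} = -4 - 4 Q$ ($U{\left(Q \right)} = Q \left(-4\right) - 4 = - 4 Q - 4 = -4 - 4 Q$)
$- \frac{37118}{K{\left(102 \right)}} + \frac{22282}{U{\left(-141 \right)}} = - \frac{37118}{102} + \frac{22282}{-4 - -564} = \left(-37118\right) \frac{1}{102} + \frac{22282}{-4 + 564} = - \frac{18559}{51} + \frac{22282}{560} = - \frac{18559}{51} + 22282 \cdot \frac{1}{560} = - \frac{18559}{51} + \frac{11141}{280} = - \frac{4628329}{14280}$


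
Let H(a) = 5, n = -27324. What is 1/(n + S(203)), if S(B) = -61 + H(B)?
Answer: -1/27380 ≈ -3.6523e-5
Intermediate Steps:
S(B) = -56 (S(B) = -61 + 5 = -56)
1/(n + S(203)) = 1/(-27324 - 56) = 1/(-27380) = -1/27380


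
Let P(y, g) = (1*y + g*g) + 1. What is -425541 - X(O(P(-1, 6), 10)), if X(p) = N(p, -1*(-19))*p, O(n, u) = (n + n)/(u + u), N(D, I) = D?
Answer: -10638849/25 ≈ -4.2555e+5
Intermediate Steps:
P(y, g) = 1 + y + g² (P(y, g) = (y + g²) + 1 = 1 + y + g²)
O(n, u) = n/u (O(n, u) = (2*n)/((2*u)) = (2*n)*(1/(2*u)) = n/u)
X(p) = p² (X(p) = p*p = p²)
-425541 - X(O(P(-1, 6), 10)) = -425541 - ((1 - 1 + 6²)/10)² = -425541 - ((1 - 1 + 36)*(⅒))² = -425541 - (36*(⅒))² = -425541 - (18/5)² = -425541 - 1*324/25 = -425541 - 324/25 = -10638849/25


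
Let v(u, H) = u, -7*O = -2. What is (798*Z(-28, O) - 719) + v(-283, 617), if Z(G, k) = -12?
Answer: -10578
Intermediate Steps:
O = 2/7 (O = -⅐*(-2) = 2/7 ≈ 0.28571)
(798*Z(-28, O) - 719) + v(-283, 617) = (798*(-12) - 719) - 283 = (-9576 - 719) - 283 = -10295 - 283 = -10578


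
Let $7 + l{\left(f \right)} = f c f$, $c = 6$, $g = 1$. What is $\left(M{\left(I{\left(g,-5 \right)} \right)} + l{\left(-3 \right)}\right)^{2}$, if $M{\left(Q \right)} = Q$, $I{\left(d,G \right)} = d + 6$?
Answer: $2916$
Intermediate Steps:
$I{\left(d,G \right)} = 6 + d$
$l{\left(f \right)} = -7 + 6 f^{2}$ ($l{\left(f \right)} = -7 + f 6 f = -7 + 6 f f = -7 + 6 f^{2}$)
$\left(M{\left(I{\left(g,-5 \right)} \right)} + l{\left(-3 \right)}\right)^{2} = \left(\left(6 + 1\right) - \left(7 - 6 \left(-3\right)^{2}\right)\right)^{2} = \left(7 + \left(-7 + 6 \cdot 9\right)\right)^{2} = \left(7 + \left(-7 + 54\right)\right)^{2} = \left(7 + 47\right)^{2} = 54^{2} = 2916$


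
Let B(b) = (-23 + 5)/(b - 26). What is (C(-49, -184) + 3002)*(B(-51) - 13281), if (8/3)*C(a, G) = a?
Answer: -24408892911/616 ≈ -3.9625e+7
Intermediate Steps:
C(a, G) = 3*a/8
B(b) = -18/(-26 + b)
(C(-49, -184) + 3002)*(B(-51) - 13281) = ((3/8)*(-49) + 3002)*(-18/(-26 - 51) - 13281) = (-147/8 + 3002)*(-18/(-77) - 13281) = 23869*(-18*(-1/77) - 13281)/8 = 23869*(18/77 - 13281)/8 = (23869/8)*(-1022619/77) = -24408892911/616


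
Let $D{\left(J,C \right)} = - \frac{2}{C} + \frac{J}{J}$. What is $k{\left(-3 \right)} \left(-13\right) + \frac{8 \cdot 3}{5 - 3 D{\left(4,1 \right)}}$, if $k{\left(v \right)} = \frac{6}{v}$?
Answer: $29$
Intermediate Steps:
$D{\left(J,C \right)} = 1 - \frac{2}{C}$ ($D{\left(J,C \right)} = - \frac{2}{C} + 1 = 1 - \frac{2}{C}$)
$k{\left(-3 \right)} \left(-13\right) + \frac{8 \cdot 3}{5 - 3 D{\left(4,1 \right)}} = \frac{6}{-3} \left(-13\right) + \frac{8 \cdot 3}{5 - 3 \frac{-2 + 1}{1}} = 6 \left(- \frac{1}{3}\right) \left(-13\right) + \frac{24}{5 - 3 \cdot 1 \left(-1\right)} = \left(-2\right) \left(-13\right) + \frac{24}{5 - -3} = 26 + \frac{24}{5 + 3} = 26 + \frac{24}{8} = 26 + 24 \cdot \frac{1}{8} = 26 + 3 = 29$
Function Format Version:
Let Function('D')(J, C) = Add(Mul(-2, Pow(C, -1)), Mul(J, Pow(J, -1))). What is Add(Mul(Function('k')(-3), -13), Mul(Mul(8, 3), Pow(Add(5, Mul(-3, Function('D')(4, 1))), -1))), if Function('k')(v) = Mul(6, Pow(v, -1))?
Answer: 29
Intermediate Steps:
Function('D')(J, C) = Add(1, Mul(-2, Pow(C, -1))) (Function('D')(J, C) = Add(Mul(-2, Pow(C, -1)), 1) = Add(1, Mul(-2, Pow(C, -1))))
Add(Mul(Function('k')(-3), -13), Mul(Mul(8, 3), Pow(Add(5, Mul(-3, Function('D')(4, 1))), -1))) = Add(Mul(Mul(6, Pow(-3, -1)), -13), Mul(Mul(8, 3), Pow(Add(5, Mul(-3, Mul(Pow(1, -1), Add(-2, 1)))), -1))) = Add(Mul(Mul(6, Rational(-1, 3)), -13), Mul(24, Pow(Add(5, Mul(-3, Mul(1, -1))), -1))) = Add(Mul(-2, -13), Mul(24, Pow(Add(5, Mul(-3, -1)), -1))) = Add(26, Mul(24, Pow(Add(5, 3), -1))) = Add(26, Mul(24, Pow(8, -1))) = Add(26, Mul(24, Rational(1, 8))) = Add(26, 3) = 29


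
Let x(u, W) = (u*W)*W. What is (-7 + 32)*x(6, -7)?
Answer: 7350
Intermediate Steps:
x(u, W) = u*W**2 (x(u, W) = (W*u)*W = u*W**2)
(-7 + 32)*x(6, -7) = (-7 + 32)*(6*(-7)**2) = 25*(6*49) = 25*294 = 7350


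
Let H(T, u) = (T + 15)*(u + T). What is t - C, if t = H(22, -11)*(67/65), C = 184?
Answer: 15309/65 ≈ 235.52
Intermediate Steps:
H(T, u) = (15 + T)*(T + u)
t = 27269/65 (t = (22**2 + 15*22 + 15*(-11) + 22*(-11))*(67/65) = (484 + 330 - 165 - 242)*(67*(1/65)) = 407*(67/65) = 27269/65 ≈ 419.52)
t - C = 27269/65 - 1*184 = 27269/65 - 184 = 15309/65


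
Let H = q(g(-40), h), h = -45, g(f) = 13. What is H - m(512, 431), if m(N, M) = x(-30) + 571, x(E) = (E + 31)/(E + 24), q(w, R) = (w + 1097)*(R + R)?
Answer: -602825/6 ≈ -1.0047e+5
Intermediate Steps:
q(w, R) = 2*R*(1097 + w) (q(w, R) = (1097 + w)*(2*R) = 2*R*(1097 + w))
x(E) = (31 + E)/(24 + E)
m(N, M) = 3425/6 (m(N, M) = (31 - 30)/(24 - 30) + 571 = 1/(-6) + 571 = -⅙*1 + 571 = -⅙ + 571 = 3425/6)
H = -99900 (H = 2*(-45)*(1097 + 13) = 2*(-45)*1110 = -99900)
H - m(512, 431) = -99900 - 1*3425/6 = -99900 - 3425/6 = -602825/6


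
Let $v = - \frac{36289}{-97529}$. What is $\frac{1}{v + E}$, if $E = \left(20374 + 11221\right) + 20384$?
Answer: $\frac{97529}{5069496180} \approx 1.9238 \cdot 10^{-5}$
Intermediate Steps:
$E = 51979$ ($E = 31595 + 20384 = 51979$)
$v = \frac{36289}{97529}$ ($v = \left(-36289\right) \left(- \frac{1}{97529}\right) = \frac{36289}{97529} \approx 0.37208$)
$\frac{1}{v + E} = \frac{1}{\frac{36289}{97529} + 51979} = \frac{1}{\frac{5069496180}{97529}} = \frac{97529}{5069496180}$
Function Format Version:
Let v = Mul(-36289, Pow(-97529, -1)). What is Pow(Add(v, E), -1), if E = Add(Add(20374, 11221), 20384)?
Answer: Rational(97529, 5069496180) ≈ 1.9238e-5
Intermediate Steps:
E = 51979 (E = Add(31595, 20384) = 51979)
v = Rational(36289, 97529) (v = Mul(-36289, Rational(-1, 97529)) = Rational(36289, 97529) ≈ 0.37208)
Pow(Add(v, E), -1) = Pow(Add(Rational(36289, 97529), 51979), -1) = Pow(Rational(5069496180, 97529), -1) = Rational(97529, 5069496180)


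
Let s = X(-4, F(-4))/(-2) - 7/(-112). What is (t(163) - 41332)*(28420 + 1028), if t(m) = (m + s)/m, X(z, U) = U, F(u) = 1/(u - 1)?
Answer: -1983897871587/1630 ≈ -1.2171e+9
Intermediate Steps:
F(u) = 1/(-1 + u)
s = 13/80 (s = 1/(-1 - 4*(-2)) - 7/(-112) = -½/(-5) - 7*(-1/112) = -⅕*(-½) + 1/16 = ⅒ + 1/16 = 13/80 ≈ 0.16250)
t(m) = (13/80 + m)/m (t(m) = (m + 13/80)/m = (13/80 + m)/m)
(t(163) - 41332)*(28420 + 1028) = ((13/80 + 163)/163 - 41332)*(28420 + 1028) = ((1/163)*(13053/80) - 41332)*29448 = (13053/13040 - 41332)*29448 = -538956227/13040*29448 = -1983897871587/1630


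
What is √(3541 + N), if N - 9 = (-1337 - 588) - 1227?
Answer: √398 ≈ 19.950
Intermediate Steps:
N = -3143 (N = 9 + ((-1337 - 588) - 1227) = 9 + (-1925 - 1227) = 9 - 3152 = -3143)
√(3541 + N) = √(3541 - 3143) = √398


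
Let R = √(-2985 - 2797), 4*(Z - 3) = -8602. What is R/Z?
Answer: -14*I*√118/4295 ≈ -0.035408*I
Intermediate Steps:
Z = -4295/2 (Z = 3 + (¼)*(-8602) = 3 - 4301/2 = -4295/2 ≈ -2147.5)
R = 7*I*√118 (R = √(-5782) = 7*I*√118 ≈ 76.039*I)
R/Z = (7*I*√118)/(-4295/2) = (7*I*√118)*(-2/4295) = -14*I*√118/4295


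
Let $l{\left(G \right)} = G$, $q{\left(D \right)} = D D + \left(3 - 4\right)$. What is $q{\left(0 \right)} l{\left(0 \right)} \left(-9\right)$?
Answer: $0$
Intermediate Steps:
$q{\left(D \right)} = -1 + D^{2}$ ($q{\left(D \right)} = D^{2} - 1 = -1 + D^{2}$)
$q{\left(0 \right)} l{\left(0 \right)} \left(-9\right) = \left(-1 + 0^{2}\right) 0 \left(-9\right) = \left(-1 + 0\right) 0 \left(-9\right) = \left(-1\right) 0 \left(-9\right) = 0 \left(-9\right) = 0$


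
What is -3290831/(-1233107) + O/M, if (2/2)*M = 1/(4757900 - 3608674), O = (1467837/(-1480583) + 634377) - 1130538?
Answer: -80079085374423242602379/140439789337 ≈ -5.7020e+11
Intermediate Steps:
O = -734609009700/1480583 (O = (1467837*(-1/1480583) + 634377) - 1130538 = (-1467837/1480583 + 634377) - 1130538 = 939246333954/1480583 - 1130538 = -734609009700/1480583 ≈ -4.9616e+5)
M = 1/1149226 (M = 1/(4757900 - 3608674) = 1/1149226 ≈ 8.7015e-7)
-3290831/(-1233107) + O/M = -3290831/(-1233107) - 734609009700/(1480583*1/1149226) = -3290831*(-1/1233107) - 734609009700/1480583*1149226 = 3290831/1233107 - 64940905675499400/113891 = -80079085374423242602379/140439789337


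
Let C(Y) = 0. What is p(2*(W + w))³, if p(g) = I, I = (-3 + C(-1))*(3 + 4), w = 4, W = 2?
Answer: -9261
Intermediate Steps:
I = -21 (I = (-3 + 0)*(3 + 4) = -3*7 = -21)
p(g) = -21
p(2*(W + w))³ = (-21)³ = -9261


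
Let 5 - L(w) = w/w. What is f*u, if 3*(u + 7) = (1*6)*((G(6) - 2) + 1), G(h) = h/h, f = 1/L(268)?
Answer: -7/4 ≈ -1.7500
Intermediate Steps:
L(w) = 4 (L(w) = 5 - w/w = 5 - 1*1 = 5 - 1 = 4)
f = ¼ (f = 1/4 = ¼ ≈ 0.25000)
G(h) = 1
u = -7 (u = -7 + ((1*6)*((1 - 2) + 1))/3 = -7 + (6*(-1 + 1))/3 = -7 + (6*0)/3 = -7 + (⅓)*0 = -7 + 0 = -7)
f*u = (¼)*(-7) = -7/4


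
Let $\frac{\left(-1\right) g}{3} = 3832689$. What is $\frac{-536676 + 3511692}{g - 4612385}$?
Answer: $- \frac{743754}{4027613} \approx -0.18466$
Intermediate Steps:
$g = -11498067$ ($g = \left(-3\right) 3832689 = -11498067$)
$\frac{-536676 + 3511692}{g - 4612385} = \frac{-536676 + 3511692}{-11498067 - 4612385} = \frac{2975016}{-16110452} = 2975016 \left(- \frac{1}{16110452}\right) = - \frac{743754}{4027613}$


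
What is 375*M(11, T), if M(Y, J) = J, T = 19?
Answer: 7125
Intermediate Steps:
375*M(11, T) = 375*19 = 7125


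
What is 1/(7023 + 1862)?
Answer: 1/8885 ≈ 0.00011255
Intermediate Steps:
1/(7023 + 1862) = 1/8885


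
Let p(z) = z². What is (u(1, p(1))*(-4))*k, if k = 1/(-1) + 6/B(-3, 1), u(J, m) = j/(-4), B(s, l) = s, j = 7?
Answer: -21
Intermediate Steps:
u(J, m) = -7/4 (u(J, m) = 7/(-4) = 7*(-¼) = -7/4)
k = -3 (k = 1/(-1) + 6/(-3) = 1*(-1) + 6*(-⅓) = -1 - 2 = -3)
(u(1, p(1))*(-4))*k = -7/4*(-4)*(-3) = 7*(-3) = -21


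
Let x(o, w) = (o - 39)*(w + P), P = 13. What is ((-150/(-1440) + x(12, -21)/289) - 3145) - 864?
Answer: -55601035/13872 ≈ -4008.1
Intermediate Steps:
x(o, w) = (-39 + o)*(13 + w) (x(o, w) = (o - 39)*(w + 13) = (-39 + o)*(13 + w))
((-150/(-1440) + x(12, -21)/289) - 3145) - 864 = ((-150/(-1440) + (-507 - 39*(-21) + 13*12 + 12*(-21))/289) - 3145) - 864 = ((-150*(-1/1440) + (-507 + 819 + 156 - 252)*(1/289)) - 3145) - 864 = ((5/48 + 216*(1/289)) - 3145) - 864 = ((5/48 + 216/289) - 3145) - 864 = (11813/13872 - 3145) - 864 = -43615627/13872 - 864 = -55601035/13872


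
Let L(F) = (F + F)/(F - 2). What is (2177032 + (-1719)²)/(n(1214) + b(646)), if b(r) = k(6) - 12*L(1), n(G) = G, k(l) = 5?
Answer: 5131993/1243 ≈ 4128.7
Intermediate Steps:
L(F) = 2*F/(-2 + F) (L(F) = (2*F)/(-2 + F) = 2*F/(-2 + F))
b(r) = 29 (b(r) = 5 - 24/(-2 + 1) = 5 - 24/(-1) = 5 - 24*(-1) = 5 - 12*(-2) = 5 + 24 = 29)
(2177032 + (-1719)²)/(n(1214) + b(646)) = (2177032 + (-1719)²)/(1214 + 29) = (2177032 + 2954961)/1243 = 5131993*(1/1243) = 5131993/1243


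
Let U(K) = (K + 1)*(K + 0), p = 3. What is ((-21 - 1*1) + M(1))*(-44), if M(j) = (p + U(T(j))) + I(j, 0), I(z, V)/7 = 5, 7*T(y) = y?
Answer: -34848/49 ≈ -711.18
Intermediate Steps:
T(y) = y/7
I(z, V) = 35 (I(z, V) = 7*5 = 35)
U(K) = K*(1 + K) (U(K) = (1 + K)*K = K*(1 + K))
M(j) = 38 + j*(1 + j/7)/7 (M(j) = (3 + (j/7)*(1 + j/7)) + 35 = (3 + j*(1 + j/7)/7) + 35 = 38 + j*(1 + j/7)/7)
((-21 - 1*1) + M(1))*(-44) = ((-21 - 1*1) + (38 + (1/49)*1*(7 + 1)))*(-44) = ((-21 - 1) + (38 + (1/49)*1*8))*(-44) = (-22 + (38 + 8/49))*(-44) = (-22 + 1870/49)*(-44) = (792/49)*(-44) = -34848/49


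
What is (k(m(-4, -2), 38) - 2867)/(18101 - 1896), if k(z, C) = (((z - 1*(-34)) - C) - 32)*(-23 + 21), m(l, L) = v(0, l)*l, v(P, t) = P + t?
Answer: -2827/16205 ≈ -0.17445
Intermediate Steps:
m(l, L) = l**2 (m(l, L) = (0 + l)*l = l*l = l**2)
k(z, C) = -4 - 2*z + 2*C (k(z, C) = (((z + 34) - C) - 32)*(-2) = (((34 + z) - C) - 32)*(-2) = ((34 + z - C) - 32)*(-2) = (2 + z - C)*(-2) = -4 - 2*z + 2*C)
(k(m(-4, -2), 38) - 2867)/(18101 - 1896) = ((-4 - 2*(-4)**2 + 2*38) - 2867)/(18101 - 1896) = ((-4 - 2*16 + 76) - 2867)/16205 = ((-4 - 32 + 76) - 2867)*(1/16205) = (40 - 2867)*(1/16205) = -2827*1/16205 = -2827/16205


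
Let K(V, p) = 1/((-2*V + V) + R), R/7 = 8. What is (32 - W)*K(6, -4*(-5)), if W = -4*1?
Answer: 18/25 ≈ 0.72000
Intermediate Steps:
R = 56 (R = 7*8 = 56)
W = -4
K(V, p) = 1/(56 - V) (K(V, p) = 1/((-2*V + V) + 56) = 1/(-V + 56) = 1/(56 - V))
(32 - W)*K(6, -4*(-5)) = (32 - 1*(-4))*(-1/(-56 + 6)) = (32 + 4)*(-1/(-50)) = 36*(-1*(-1/50)) = 36*(1/50) = 18/25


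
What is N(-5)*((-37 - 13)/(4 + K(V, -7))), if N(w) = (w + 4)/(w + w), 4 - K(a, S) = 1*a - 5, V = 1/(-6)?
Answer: -30/79 ≈ -0.37975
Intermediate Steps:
V = -⅙ (V = 1*(-⅙) = -⅙ ≈ -0.16667)
K(a, S) = 9 - a (K(a, S) = 4 - (1*a - 5) = 4 - (a - 5) = 4 - (-5 + a) = 4 + (5 - a) = 9 - a)
N(w) = (4 + w)/(2*w) (N(w) = (4 + w)/((2*w)) = (4 + w)*(1/(2*w)) = (4 + w)/(2*w))
N(-5)*((-37 - 13)/(4 + K(V, -7))) = ((½)*(4 - 5)/(-5))*((-37 - 13)/(4 + (9 - 1*(-⅙)))) = ((½)*(-⅕)*(-1))*(-50/(4 + (9 + ⅙))) = (-50/(4 + 55/6))/10 = (-50/79/6)/10 = (-50*6/79)/10 = (⅒)*(-300/79) = -30/79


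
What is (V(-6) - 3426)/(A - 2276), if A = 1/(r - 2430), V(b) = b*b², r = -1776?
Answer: 15318252/9572857 ≈ 1.6002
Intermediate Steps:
V(b) = b³
A = -1/4206 (A = 1/(-1776 - 2430) = 1/(-4206) = -1/4206 ≈ -0.00023776)
(V(-6) - 3426)/(A - 2276) = ((-6)³ - 3426)/(-1/4206 - 2276) = (-216 - 3426)/(-9572857/4206) = -3642*(-4206/9572857) = 15318252/9572857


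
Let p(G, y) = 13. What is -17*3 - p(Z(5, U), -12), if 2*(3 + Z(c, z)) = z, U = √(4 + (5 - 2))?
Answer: -64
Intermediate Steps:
U = √7 (U = √(4 + 3) = √7 ≈ 2.6458)
Z(c, z) = -3 + z/2
-17*3 - p(Z(5, U), -12) = -17*3 - 1*13 = -51 - 13 = -64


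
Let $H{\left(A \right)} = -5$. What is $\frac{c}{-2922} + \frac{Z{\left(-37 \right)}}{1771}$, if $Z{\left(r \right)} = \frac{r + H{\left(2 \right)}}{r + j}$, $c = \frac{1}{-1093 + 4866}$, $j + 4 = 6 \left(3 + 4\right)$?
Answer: $- \frac{6013499}{253568238} \approx -0.023715$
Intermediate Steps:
$j = 38$ ($j = -4 + 6 \left(3 + 4\right) = -4 + 6 \cdot 7 = -4 + 42 = 38$)
$c = \frac{1}{3773} \approx 0.00026504$
$Z{\left(r \right)} = \frac{-5 + r}{38 + r}$ ($Z{\left(r \right)} = \frac{r - 5}{r + 38} = \frac{-5 + r}{38 + r}$)
$\frac{c}{-2922} + \frac{Z{\left(-37 \right)}}{1771} = \frac{1}{3773 \left(-2922\right)} + \frac{\frac{1}{38 - 37} \left(-5 - 37\right)}{1771} = \frac{1}{3773} \left(- \frac{1}{2922}\right) + 1^{-1} \left(-42\right) \frac{1}{1771} = - \frac{1}{11024706} + 1 \left(-42\right) \frac{1}{1771} = - \frac{1}{11024706} - \frac{6}{253} = - \frac{6013499}{253568238}$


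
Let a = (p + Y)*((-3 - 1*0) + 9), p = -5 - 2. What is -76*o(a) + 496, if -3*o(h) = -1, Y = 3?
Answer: 1412/3 ≈ 470.67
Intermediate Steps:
p = -7
a = -24 (a = (-7 + 3)*((-3 - 1*0) + 9) = -4*((-3 + 0) + 9) = -4*(-3 + 9) = -4*6 = -24)
o(h) = ⅓ (o(h) = -⅓*(-1) = ⅓)
-76*o(a) + 496 = -76*⅓ + 496 = -76/3 + 496 = 1412/3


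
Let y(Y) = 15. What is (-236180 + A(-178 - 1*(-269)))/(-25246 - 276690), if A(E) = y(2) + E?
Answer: 118037/150968 ≈ 0.78187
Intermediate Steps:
A(E) = 15 + E
(-236180 + A(-178 - 1*(-269)))/(-25246 - 276690) = (-236180 + (15 + (-178 - 1*(-269))))/(-25246 - 276690) = (-236180 + (15 + (-178 + 269)))/(-301936) = (-236180 + (15 + 91))*(-1/301936) = (-236180 + 106)*(-1/301936) = -236074*(-1/301936) = 118037/150968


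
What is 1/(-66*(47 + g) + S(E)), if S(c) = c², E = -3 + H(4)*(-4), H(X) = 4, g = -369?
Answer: 1/21613 ≈ 4.6268e-5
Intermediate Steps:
E = -19 (E = -3 + 4*(-4) = -3 - 16 = -19)
1/(-66*(47 + g) + S(E)) = 1/(-66*(47 - 369) + (-19)²) = 1/(-66*(-322) + 361) = 1/(21252 + 361) = 1/21613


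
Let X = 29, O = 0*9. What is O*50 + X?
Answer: 29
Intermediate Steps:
O = 0
O*50 + X = 0*50 + 29 = 0 + 29 = 29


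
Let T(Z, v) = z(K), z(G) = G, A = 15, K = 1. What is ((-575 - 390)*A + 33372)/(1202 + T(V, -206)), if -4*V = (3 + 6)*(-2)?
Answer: 6299/401 ≈ 15.708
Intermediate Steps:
V = 9/2 (V = -(3 + 6)*(-2)/4 = -9*(-2)/4 = -¼*(-18) = 9/2 ≈ 4.5000)
T(Z, v) = 1
((-575 - 390)*A + 33372)/(1202 + T(V, -206)) = ((-575 - 390)*15 + 33372)/(1202 + 1) = (-965*15 + 33372)/1203 = (-14475 + 33372)*(1/1203) = 18897*(1/1203) = 6299/401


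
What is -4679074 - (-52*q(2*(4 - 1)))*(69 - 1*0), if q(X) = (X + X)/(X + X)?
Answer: -4675486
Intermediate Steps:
q(X) = 1 (q(X) = (2*X)/((2*X)) = (2*X)*(1/(2*X)) = 1)
-4679074 - (-52*q(2*(4 - 1)))*(69 - 1*0) = -4679074 - (-52*1)*(69 - 1*0) = -4679074 - (-52)*(69 + 0) = -4679074 - (-52)*69 = -4679074 - 1*(-3588) = -4679074 + 3588 = -4675486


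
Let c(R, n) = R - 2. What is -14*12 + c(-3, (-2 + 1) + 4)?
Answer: -173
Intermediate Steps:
c(R, n) = -2 + R
-14*12 + c(-3, (-2 + 1) + 4) = -14*12 + (-2 - 3) = -168 - 5 = -173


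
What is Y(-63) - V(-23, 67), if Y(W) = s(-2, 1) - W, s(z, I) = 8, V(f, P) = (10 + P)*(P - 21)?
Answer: -3471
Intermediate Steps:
V(f, P) = (-21 + P)*(10 + P) (V(f, P) = (10 + P)*(-21 + P) = (-21 + P)*(10 + P))
Y(W) = 8 - W
Y(-63) - V(-23, 67) = (8 - 1*(-63)) - (-210 + 67² - 11*67) = (8 + 63) - (-210 + 4489 - 737) = 71 - 1*3542 = 71 - 3542 = -3471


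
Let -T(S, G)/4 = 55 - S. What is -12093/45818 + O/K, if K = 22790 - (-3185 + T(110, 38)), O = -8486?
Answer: -700266763/1180042590 ≈ -0.59342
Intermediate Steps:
T(S, G) = -220 + 4*S (T(S, G) = -4*(55 - S) = -220 + 4*S)
K = 25755 (K = 22790 - (-3185 + (-220 + 4*110)) = 22790 - (-3185 + (-220 + 440)) = 22790 - (-3185 + 220) = 22790 - 1*(-2965) = 22790 + 2965 = 25755)
-12093/45818 + O/K = -12093/45818 - 8486/25755 = -700266763/1180042590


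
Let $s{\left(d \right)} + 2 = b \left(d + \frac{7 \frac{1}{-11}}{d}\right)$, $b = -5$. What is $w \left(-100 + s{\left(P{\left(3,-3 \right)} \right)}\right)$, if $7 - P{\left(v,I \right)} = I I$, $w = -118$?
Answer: $\frac{121481}{11} \approx 11044.0$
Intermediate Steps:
$P{\left(v,I \right)} = 7 - I^{2}$ ($P{\left(v,I \right)} = 7 - I I = 7 - I^{2}$)
$s{\left(d \right)} = -2 - 5 d + \frac{35}{11 d}$ ($s{\left(d \right)} = -2 - 5 \left(d + \frac{7 \frac{1}{-11}}{d}\right) = -2 - 5 \left(d + \frac{7 \left(- \frac{1}{11}\right)}{d}\right) = -2 - 5 \left(d - \frac{7}{11 d}\right) = -2 - \left(5 d - \frac{35}{11 d}\right) = -2 - 5 d + \frac{35}{11 d}$)
$w \left(-100 + s{\left(P{\left(3,-3 \right)} \right)}\right) = - 118 \left(-100 - \left(2 + 5 \left(7 - \left(-3\right)^{2}\right) - \frac{35}{11 \left(7 - \left(-3\right)^{2}\right)}\right)\right) = - 118 \left(-100 - \left(2 + 5 \left(7 - 9\right) - \frac{35}{11 \left(7 - 9\right)}\right)\right) = - 118 \left(-100 - \left(-8 + \frac{35}{22}\right)\right) = - 118 \left(-100 + \left(-2 + 10 + \frac{35}{11} \left(- \frac{1}{2}\right)\right)\right) = - 118 \left(-100 - - \frac{141}{22}\right) = - 118 \left(-100 + \frac{141}{22}\right) = \left(-118\right) \left(- \frac{2059}{22}\right) = \frac{121481}{11}$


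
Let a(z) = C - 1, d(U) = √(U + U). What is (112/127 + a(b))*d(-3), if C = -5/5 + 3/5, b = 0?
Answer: -329*I*√6/635 ≈ -1.2691*I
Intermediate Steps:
C = -⅖ (C = -5*⅕ + 3*(⅕) = -1 + ⅗ = -⅖ ≈ -0.40000)
d(U) = √2*√U (d(U) = √(2*U) = √2*√U)
a(z) = -7/5 (a(z) = -⅖ - 1 = -7/5)
(112/127 + a(b))*d(-3) = (112/127 - 7/5)*(√2*√(-3)) = (112*(1/127) - 7/5)*(√2*(I*√3)) = (112/127 - 7/5)*(I*√6) = -329*I*√6/635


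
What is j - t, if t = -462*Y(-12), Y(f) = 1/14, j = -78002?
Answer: -77969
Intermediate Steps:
Y(f) = 1/14
t = -33 (t = -462*1/14 = -33)
j - t = -78002 - 1*(-33) = -78002 + 33 = -77969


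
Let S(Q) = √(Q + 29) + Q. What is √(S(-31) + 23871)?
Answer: √(23840 + I*√2) ≈ 154.4 + 0.0046*I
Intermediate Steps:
S(Q) = Q + √(29 + Q) (S(Q) = √(29 + Q) + Q = Q + √(29 + Q))
√(S(-31) + 23871) = √((-31 + √(29 - 31)) + 23871) = √((-31 + √(-2)) + 23871) = √((-31 + I*√2) + 23871) = √(23840 + I*√2)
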